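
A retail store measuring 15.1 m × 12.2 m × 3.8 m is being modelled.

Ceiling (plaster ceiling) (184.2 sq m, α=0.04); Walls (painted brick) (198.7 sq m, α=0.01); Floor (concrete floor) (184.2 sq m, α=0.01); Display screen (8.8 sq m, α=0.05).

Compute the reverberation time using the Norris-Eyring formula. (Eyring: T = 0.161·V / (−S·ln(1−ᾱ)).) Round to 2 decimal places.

9.59 s

S = Σ Sᵢ = 575.9 sq m.
Σ(Sᵢαᵢ) = 184.2×0.04 + 198.7×0.01 + 184.2×0.01 + 8.8×0.05 = 11.637.
Mean coefficient ᾱ = A/S = 0.0202.
−S·ln(1−ᾱ) = −575.9 × ln(1 − 0.0202) = 11.752.
V = 15.1 × 12.2 × 3.8 = 700.036 m³.
T = 0.161·V/[−S·ln(1−ᾱ)] = 0.161·700.036/11.752 = 9.59 s.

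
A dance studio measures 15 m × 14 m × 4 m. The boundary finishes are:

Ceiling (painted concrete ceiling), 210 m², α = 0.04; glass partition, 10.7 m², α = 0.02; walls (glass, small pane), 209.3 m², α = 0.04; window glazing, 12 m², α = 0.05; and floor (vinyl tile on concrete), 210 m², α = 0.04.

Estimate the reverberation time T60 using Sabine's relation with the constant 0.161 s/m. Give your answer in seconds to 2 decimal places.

5.20 s

Equivalent absorption area: A = 210·0.04 + 10.7·0.02 + 209.3·0.04 + 12·0.05 + 210·0.04 = 25.986 m².
Room volume: 840 m³.
T = 0.161 V/A = 0.161·840/25.986 = 5.20 s.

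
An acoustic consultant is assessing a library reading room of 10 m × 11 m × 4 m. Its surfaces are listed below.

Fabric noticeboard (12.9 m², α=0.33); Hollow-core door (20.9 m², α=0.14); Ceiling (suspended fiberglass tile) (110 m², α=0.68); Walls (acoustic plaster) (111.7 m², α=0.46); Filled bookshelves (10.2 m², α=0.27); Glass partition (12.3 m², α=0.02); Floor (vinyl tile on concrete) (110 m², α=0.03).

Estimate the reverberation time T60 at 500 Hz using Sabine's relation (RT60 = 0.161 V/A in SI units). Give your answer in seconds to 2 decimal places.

Total absorption A = 12.9*0.33 + 20.9*0.14 + 110*0.68 + 111.7*0.46 + 10.2*0.27 + 12.3*0.02 + 110*0.03
  = 4.257 + 2.926 + 74.800 + 51.382 + 2.754 + 0.246 + 3.300 = 139.665 m² sabins.
Volume V = 10 × 11 × 4 = 440 m³.
RT60 = 0.161 · V / A = 0.161 × 440 / 139.665 = 0.51 s.

0.51 sec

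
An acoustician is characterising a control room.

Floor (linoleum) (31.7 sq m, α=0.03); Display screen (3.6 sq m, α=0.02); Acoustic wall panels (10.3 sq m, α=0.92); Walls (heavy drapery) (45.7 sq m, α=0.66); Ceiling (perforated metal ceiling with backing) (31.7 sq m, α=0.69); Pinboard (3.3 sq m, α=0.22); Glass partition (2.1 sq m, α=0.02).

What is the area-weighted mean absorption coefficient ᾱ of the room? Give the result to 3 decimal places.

S = Σ Sᵢ = 31.7 + 3.6 + 10.3 + 45.7 + 31.7 + 3.3 + 2.1 = 128.4 sq m.
Σ(Sᵢαᵢ) = 31.7·0.03 + 3.6·0.02 + 10.3·0.92 + 45.7·0.66 + 31.7·0.69 + 3.3·0.22 + 2.1·0.02 = 63.302.
ᾱ = 63.302 / 128.4 = 0.493.

0.493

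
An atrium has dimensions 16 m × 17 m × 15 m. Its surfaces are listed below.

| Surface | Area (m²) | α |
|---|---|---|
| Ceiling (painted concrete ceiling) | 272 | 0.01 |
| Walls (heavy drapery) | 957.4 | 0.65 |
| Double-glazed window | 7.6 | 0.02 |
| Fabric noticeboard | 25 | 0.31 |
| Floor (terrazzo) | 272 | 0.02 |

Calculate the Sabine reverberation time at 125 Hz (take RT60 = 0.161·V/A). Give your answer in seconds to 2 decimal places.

1.03 seconds

Summing Sᵢαᵢ: 2.720 + 622.310 + 0.152 + 7.750 + 5.440 → A = 638.372 sabins.
Volume V = 16 × 17 × 15 = 4080 m³.
Sabine: RT60 = 0.161 × 4080 / 638.372 = 1.03 s.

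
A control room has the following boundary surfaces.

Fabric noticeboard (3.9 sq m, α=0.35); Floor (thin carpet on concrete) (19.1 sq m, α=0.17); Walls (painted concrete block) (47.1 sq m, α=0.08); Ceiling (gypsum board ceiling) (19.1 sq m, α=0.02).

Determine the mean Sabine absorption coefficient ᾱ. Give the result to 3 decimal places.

S = Σ Sᵢ = 3.9 + 19.1 + 47.1 + 19.1 = 89.2 sq m.
A = 3.9*0.35 + 19.1*0.17 + 47.1*0.08 + 19.1*0.02 = 8.762 sabins.
ᾱ = A/S = 0.098.

0.098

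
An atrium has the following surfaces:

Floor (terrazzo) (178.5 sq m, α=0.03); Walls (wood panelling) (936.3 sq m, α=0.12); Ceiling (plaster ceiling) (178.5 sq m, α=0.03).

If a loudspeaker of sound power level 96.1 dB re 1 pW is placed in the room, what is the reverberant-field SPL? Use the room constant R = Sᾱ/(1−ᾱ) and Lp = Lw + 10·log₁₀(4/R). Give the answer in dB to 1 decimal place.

A = 123.066 sabins; S = 1293.3 sq m.
ᾱ = 123.066/1293.3 = 0.0952; R = Sᾱ/(1−ᾱ) = 123.066/(1−0.0952) = 136.015 sq m.
Lp = 96.1 + 10·log₁₀(4/136.015) = 96.1 + (-15.32) = 80.8 dB.

80.8 dB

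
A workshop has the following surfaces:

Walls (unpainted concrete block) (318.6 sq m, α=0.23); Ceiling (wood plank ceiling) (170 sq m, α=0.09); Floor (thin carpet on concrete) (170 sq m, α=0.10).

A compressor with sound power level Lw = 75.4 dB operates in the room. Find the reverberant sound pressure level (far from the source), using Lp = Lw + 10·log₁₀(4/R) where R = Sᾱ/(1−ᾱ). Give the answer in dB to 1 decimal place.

60.4 dB

Σ(Sᵢαᵢ) = 318.6·0.23 + 170·0.09 + 170·0.10 = 105.578; total area S = 658.6 sq m.
ᾱ = 0.1603, so room constant R = A/(1−ᾱ) = 125.733 sq m.
Lp = 75.4 + 10·log₁₀(4/125.733) = 75.4 + (-14.97) = 60.4 dB.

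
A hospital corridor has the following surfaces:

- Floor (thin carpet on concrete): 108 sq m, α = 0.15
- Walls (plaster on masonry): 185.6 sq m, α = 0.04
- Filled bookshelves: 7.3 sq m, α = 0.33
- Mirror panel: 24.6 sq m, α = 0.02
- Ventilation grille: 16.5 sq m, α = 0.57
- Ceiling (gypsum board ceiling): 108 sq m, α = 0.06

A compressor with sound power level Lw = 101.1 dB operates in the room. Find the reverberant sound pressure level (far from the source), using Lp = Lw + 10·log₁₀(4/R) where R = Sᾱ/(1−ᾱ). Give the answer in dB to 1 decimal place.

A = 42.410 sabins; S = 450.0 sq m.
ᾱ = 0.0942, so room constant R = A/(1−ᾱ) = 46.820 sq m.
Lp = 101.1 + 10·log₁₀(4/46.820) = 101.1 + (-10.68) = 90.4 dB.

90.4 dB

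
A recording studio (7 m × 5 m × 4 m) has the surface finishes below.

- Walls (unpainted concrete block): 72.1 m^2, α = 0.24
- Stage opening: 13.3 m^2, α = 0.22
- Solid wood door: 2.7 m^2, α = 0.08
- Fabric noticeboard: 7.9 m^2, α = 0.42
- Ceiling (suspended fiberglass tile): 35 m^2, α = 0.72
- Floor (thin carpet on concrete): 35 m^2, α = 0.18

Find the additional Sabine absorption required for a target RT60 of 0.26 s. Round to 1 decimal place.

A₁ = Σ Sᵢαᵢ = 72.1·0.24 + 13.3·0.22 + 2.7·0.08 + 7.9·0.42 + 35·0.72 + 35·0.18 = 55.264 sabins.
Target A₂ = 0.161·140/0.26 = 86.692 sabins (V = 140 m³).
Additional absorption ΔA = 86.692 − 55.264 = 31.4 sabins.

31.4 sabins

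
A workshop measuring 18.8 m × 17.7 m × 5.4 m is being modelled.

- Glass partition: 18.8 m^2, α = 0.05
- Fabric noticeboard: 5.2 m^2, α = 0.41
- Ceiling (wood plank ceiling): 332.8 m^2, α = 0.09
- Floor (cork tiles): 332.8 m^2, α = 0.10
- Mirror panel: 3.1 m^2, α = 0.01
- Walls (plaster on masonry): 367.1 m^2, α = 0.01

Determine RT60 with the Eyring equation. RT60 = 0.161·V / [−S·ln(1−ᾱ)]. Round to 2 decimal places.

Total surface area S = 18.8 + 5.2 + 332.8 + 332.8 + 3.1 + 367.1 = 1059.8 m^2.
Absorption A = 18.8×0.05 + 5.2×0.41 + 332.8×0.09 + 332.8×0.10 + 3.1×0.01 + 367.1×0.01 = 70.006 sabins.
ᾱ = 70.006 / 1059.8 = 0.0661.
−S·ln(1−ᾱ) = −1059.8 × ln(1 − 0.0661) = 72.475.
V = 18.8 × 17.7 × 5.4 = 1796.904 m³.
T = 0.161·V/[−S·ln(1−ᾱ)] = 0.161·1796.904/72.475 = 3.99 s.

3.99 s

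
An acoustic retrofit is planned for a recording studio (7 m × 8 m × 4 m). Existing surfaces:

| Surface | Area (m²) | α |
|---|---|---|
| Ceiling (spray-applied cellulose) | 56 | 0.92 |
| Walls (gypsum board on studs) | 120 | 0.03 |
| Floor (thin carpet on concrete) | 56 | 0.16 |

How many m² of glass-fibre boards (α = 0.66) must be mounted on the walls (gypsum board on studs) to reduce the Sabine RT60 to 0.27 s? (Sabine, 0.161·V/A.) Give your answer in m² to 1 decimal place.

Total absorption A₁ = 56*0.92 + 120*0.03 + 56*0.16
  = 51.520 + 3.600 + 8.960 = 64.080 m² sabins.
V = 224 m³. Target absorption A₂ = 0.161 × 224 / 0.27 = 133.570 sabins.
Absorption to add: 133.570 − 64.080 = 69.490 sabins.
Each m² of panel replacing the walls (gypsum board on studs) adds (0.66 − 0.03) = 0.63 sabins.
Panel area = 69.490 / 0.63 = 110.3 m².

110.3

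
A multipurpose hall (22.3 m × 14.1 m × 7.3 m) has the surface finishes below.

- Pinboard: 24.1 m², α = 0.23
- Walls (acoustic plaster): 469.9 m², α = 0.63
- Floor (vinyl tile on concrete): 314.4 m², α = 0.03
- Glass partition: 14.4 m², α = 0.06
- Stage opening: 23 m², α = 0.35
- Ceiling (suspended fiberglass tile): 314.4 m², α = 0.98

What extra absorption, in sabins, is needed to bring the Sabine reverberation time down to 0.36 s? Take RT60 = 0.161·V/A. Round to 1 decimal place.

Summing Sᵢαᵢ: 5.543 + 296.037 + 9.432 + 0.864 + 8.050 + 308.112 → A₁ = 628.038 sabins.
V = 2295.339 m³. Required absorption A₂ = 0.161 × 2295.339 / 0.36 = 1026.527 sabins.
ΔA = A₂ − A₁ = 1026.527 − 628.038 = 398.5 sabins.

398.5 sabins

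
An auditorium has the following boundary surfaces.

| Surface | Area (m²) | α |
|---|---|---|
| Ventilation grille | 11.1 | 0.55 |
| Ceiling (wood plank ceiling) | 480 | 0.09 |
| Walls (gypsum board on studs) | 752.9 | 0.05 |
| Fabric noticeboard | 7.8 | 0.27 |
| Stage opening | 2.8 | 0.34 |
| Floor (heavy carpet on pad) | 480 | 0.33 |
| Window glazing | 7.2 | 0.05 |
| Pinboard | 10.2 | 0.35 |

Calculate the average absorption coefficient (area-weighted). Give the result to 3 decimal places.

0.144

Total surface area S = 1752.0 m².
A = 11.1·0.55 + 480·0.09 + 752.9·0.05 + 7.8·0.27 + 2.8·0.34 + 480·0.33 + 7.2·0.05 + 10.2·0.35 = 252.338 sabins.
ᾱ = 252.338 / 1752.0 = 0.144.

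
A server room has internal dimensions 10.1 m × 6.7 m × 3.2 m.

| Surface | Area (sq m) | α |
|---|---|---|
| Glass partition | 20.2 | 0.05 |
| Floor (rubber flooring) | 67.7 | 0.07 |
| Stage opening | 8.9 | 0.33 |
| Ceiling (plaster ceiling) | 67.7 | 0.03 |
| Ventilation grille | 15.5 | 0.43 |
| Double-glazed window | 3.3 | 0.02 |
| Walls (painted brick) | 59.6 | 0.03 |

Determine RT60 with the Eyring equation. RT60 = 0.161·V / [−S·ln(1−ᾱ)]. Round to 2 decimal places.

Total surface area S = 20.2 + 67.7 + 8.9 + 67.7 + 15.5 + 3.3 + 59.6 = 242.9 sq m.
Absorption A = 20.2·0.05 + 67.7·0.07 + 8.9·0.33 + 67.7·0.03 + 15.5·0.43 + 3.3·0.02 + 59.6·0.03 = 19.236 sabins.
Mean coefficient ᾱ = A/S = 0.0792.
−S·ln(1−ᾱ) = −242.9 × ln(1 − 0.0792) = 20.042.
V = 10.1 × 6.7 × 3.2 = 216.544 m³.
T = 0.161·V/[−S·ln(1−ᾱ)] = 0.161·216.544/20.042 = 1.74 s.

1.74 seconds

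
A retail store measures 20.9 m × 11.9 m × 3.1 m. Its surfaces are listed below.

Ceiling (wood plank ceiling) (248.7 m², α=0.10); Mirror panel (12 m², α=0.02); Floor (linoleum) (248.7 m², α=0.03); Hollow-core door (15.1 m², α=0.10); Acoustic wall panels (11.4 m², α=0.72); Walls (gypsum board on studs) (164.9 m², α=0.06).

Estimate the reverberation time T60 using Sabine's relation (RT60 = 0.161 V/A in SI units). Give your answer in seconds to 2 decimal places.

2.38 sec

Summing Sᵢαᵢ: 24.870 + 0.240 + 7.461 + 1.510 + 8.208 + 9.894 → A = 52.183 sabins.
V = 20.9·11.9·3.1 = 771.001 m³.
RT60 = 0.161 · V / A = 0.161 × 771.001 / 52.183 = 2.38 s.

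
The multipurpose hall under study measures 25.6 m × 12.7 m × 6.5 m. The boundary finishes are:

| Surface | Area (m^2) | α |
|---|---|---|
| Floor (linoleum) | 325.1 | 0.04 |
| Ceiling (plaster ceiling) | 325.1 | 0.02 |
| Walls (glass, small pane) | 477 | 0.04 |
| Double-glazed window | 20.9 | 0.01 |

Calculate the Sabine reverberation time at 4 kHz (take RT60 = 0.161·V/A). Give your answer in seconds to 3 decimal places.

8.770 seconds

Equivalent absorption area: A = 325.1*0.04 + 325.1*0.02 + 477*0.04 + 20.9*0.01 = 38.795 m^2.
Room volume: 2113.28 m³.
RT60 = 0.161 · V / A = 0.161 × 2113.28 / 38.795 = 8.770 s.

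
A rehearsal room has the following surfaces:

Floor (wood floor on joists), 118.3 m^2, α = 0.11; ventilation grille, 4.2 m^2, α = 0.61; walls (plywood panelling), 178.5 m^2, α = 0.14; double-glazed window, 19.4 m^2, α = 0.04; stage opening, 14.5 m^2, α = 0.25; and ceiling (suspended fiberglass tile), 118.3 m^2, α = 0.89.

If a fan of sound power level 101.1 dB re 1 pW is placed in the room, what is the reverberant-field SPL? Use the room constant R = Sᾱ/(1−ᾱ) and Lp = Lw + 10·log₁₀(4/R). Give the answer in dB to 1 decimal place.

83.6 dB

A = 150.253 sabins; S = 453.2 m^2.
ᾱ = 150.253/453.2 = 0.3315; R = Sᾱ/(1−ᾱ) = 150.253/(1−0.3315) = 224.761 m^2.
Lp = Lw + 10 log₁₀(4/R) = 101.1 -17.50 = 83.6 dB.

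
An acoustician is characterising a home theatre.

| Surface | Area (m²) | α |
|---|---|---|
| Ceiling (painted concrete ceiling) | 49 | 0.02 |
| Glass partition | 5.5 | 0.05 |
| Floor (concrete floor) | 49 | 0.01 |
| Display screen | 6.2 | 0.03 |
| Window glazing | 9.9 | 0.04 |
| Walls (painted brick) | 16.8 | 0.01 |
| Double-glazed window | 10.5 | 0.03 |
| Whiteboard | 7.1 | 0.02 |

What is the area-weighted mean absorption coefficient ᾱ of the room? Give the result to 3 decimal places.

S = Σ Sᵢ = 49 + 5.5 + 49 + 6.2 + 9.9 + 16.8 + 10.5 + 7.1 = 154.0 m².
Weighted sum Σ Sα = 2.952.
ᾱ = 2.952 / 154.0 = 0.019.

0.019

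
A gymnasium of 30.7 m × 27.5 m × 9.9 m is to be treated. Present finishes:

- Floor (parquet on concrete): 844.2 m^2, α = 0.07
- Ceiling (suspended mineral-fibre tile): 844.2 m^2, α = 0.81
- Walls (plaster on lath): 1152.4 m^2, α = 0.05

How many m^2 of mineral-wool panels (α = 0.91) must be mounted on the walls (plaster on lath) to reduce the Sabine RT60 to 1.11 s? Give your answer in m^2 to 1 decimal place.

478.8

Total absorption A₁ = 844.2*0.07 + 844.2*0.81 + 1152.4*0.05
  = 59.094 + 683.802 + 57.620 = 800.516 m^2 sabins.
V = 8358.075 m³. Target absorption A₂ = 0.161 × 8358.075 / 1.11 = 1212.297 sabins.
ΔA needed = 1212.297 − 800.516 = 411.781 sabins.
Net gain per m^2: Δα = 0.91 − 0.05 = 0.86.
Area = ΔA/Δα = 411.781/0.86 = 478.8 m^2.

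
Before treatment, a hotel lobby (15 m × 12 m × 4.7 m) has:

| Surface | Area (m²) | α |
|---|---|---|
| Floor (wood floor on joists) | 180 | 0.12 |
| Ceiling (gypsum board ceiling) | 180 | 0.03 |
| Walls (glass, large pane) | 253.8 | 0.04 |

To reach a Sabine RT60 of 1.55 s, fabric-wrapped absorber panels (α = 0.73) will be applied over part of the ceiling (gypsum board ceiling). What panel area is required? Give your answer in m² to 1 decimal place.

72.5

A₁ = Σ Sᵢαᵢ = 180·0.12 + 180·0.03 + 253.8·0.04 = 37.152 sabins.
V = 846 m³. Target absorption A₂ = 0.161 × 846 / 1.55 = 87.875 sabins.
ΔA needed = 87.875 − 37.152 = 50.723 sabins.
Net gain per m²: Δα = 0.73 − 0.03 = 0.70.
Panel area = 50.723 / 0.70 = 72.5 m².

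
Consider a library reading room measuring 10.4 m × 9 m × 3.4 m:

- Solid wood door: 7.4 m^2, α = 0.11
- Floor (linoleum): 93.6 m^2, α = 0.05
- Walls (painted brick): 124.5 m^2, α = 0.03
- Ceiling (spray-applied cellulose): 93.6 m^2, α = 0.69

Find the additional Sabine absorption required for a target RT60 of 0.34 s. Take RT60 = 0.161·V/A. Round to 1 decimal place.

Equivalent absorption area: A₁ = 7.4·0.11 + 93.6·0.05 + 124.5·0.03 + 93.6·0.69 = 73.813 m^2.
For T = 0.34 s, need A₂ = 0.161·V/T = 0.161·318.24/0.34 = 150.696 sabins.
ΔA = A₂ − A₁ = 150.696 − 73.813 = 76.9 sabins.

76.9 sabins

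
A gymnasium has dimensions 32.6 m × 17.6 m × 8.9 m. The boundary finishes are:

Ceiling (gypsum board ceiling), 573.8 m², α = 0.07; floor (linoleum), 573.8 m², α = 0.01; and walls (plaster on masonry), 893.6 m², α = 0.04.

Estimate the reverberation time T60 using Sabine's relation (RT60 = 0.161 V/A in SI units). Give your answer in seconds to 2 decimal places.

10.07 s

Total absorption A = 573.8·0.07 + 573.8·0.01 + 893.6·0.04
  = 40.166 + 5.738 + 35.744 = 81.648 m² sabins.
Room volume: 5106.464 m³.
Sabine: RT60 = 0.161 × 5106.464 / 81.648 = 10.07 s.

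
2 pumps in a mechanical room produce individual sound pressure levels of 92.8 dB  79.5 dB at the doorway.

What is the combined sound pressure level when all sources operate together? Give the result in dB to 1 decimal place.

93.0 dB

Σ 10^(Lᵢ/10) = 1.995e+09.
Back to dB: 10·log₁₀ Σ = 93.0 dB.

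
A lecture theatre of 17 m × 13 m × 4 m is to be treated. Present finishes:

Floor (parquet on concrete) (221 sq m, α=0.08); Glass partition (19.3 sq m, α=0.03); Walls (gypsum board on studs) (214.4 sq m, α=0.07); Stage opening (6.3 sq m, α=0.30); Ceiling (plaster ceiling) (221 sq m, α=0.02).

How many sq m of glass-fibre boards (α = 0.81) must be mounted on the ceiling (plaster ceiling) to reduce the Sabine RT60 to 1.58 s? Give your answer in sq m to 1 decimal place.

63.9

Equivalent absorption area: A₁ = 221×0.08 + 19.3×0.03 + 214.4×0.07 + 6.3×0.30 + 221×0.02 = 39.577 sq m.
V = 884 m³. Target absorption A₂ = 0.161 × 884 / 1.58 = 90.078 sabins.
Absorption to add: 90.078 − 39.577 = 50.501 sabins.
Each sq m of panel replacing the ceiling (plaster ceiling) adds (0.81 − 0.02) = 0.79 sabins.
Panel area = 50.501 / 0.79 = 63.9 sq m.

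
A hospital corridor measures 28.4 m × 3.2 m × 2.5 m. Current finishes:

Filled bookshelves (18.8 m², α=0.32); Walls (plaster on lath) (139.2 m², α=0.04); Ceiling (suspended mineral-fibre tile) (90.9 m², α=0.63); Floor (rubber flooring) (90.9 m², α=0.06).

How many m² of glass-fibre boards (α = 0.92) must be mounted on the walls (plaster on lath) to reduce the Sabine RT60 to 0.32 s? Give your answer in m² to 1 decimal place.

A₁ = Σ Sᵢαᵢ = 18.8×0.32 + 139.2×0.04 + 90.9×0.63 + 90.9×0.06 = 74.305 sabins.
Required A₂ = 0.161·227.2/0.32 = 114.310 sabins.
ΔA needed = 114.310 − 74.305 = 40.005 sabins.
Each m² of panel replacing the walls (plaster on lath) adds (0.92 − 0.04) = 0.88 sabins.
Area = ΔA/Δα = 40.005/0.88 = 45.5 m².

45.5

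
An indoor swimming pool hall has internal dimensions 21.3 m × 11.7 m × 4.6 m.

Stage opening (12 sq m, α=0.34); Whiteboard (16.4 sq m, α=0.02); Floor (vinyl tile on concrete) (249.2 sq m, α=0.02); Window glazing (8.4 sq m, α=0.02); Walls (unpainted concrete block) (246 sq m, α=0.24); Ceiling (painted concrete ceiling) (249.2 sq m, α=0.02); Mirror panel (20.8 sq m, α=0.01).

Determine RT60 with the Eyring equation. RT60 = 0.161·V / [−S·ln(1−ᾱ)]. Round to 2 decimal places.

Total surface area S = 12 + 16.4 + 249.2 + 8.4 + 246 + 249.2 + 20.8 = 802.0 sq m.
Absorption A = 12·0.34 + 16.4·0.02 + 249.2·0.02 + 8.4·0.02 + 246·0.24 + 249.2·0.02 + 20.8·0.01 = 73.792 sabins.
Mean coefficient ᾱ = A/S = 0.0920.
−S·ln(1−ᾱ) = −802.0 × ln(1 − 0.0920) = 77.402.
V = 21.3 × 11.7 × 4.6 = 1146.366 m³.
T = 0.161·V/[−S·ln(1−ᾱ)] = 0.161·1146.366/77.402 = 2.38 s.

2.38 seconds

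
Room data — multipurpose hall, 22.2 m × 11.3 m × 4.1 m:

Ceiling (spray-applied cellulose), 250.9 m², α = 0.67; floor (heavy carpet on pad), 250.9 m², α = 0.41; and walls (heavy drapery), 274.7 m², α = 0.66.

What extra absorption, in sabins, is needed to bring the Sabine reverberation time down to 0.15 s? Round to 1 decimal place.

Total absorption A₁ = 250.9*0.67 + 250.9*0.41 + 274.7*0.66
  = 168.103 + 102.869 + 181.302 = 452.274 m² sabins.
V = 1028.526 m³. Required absorption A₂ = 0.161 × 1028.526 / 0.15 = 1103.951 sabins.
ΔA = A₂ − A₁ = 1103.951 − 452.274 = 651.7 sabins.

651.7 sabins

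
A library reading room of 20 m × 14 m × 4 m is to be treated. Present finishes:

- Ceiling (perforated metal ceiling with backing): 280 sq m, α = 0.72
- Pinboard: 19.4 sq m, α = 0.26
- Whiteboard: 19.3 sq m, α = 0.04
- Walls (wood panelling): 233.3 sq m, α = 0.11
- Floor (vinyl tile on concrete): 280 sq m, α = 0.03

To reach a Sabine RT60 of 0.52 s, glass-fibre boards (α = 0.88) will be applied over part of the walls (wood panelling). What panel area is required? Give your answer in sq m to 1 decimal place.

136.7

A₁ = Σ Sᵢαᵢ = 280×0.72 + 19.4×0.26 + 19.3×0.04 + 233.3×0.11 + 280×0.03 = 241.479 sabins.
Required A₂ = 0.161·1120/0.52 = 346.769 sabins.
Absorption to add: 346.769 − 241.479 = 105.290 sabins.
Each sq m of panel replacing the walls (wood panelling) adds (0.88 − 0.11) = 0.77 sabins.
Area = ΔA/Δα = 105.290/0.77 = 136.7 sq m.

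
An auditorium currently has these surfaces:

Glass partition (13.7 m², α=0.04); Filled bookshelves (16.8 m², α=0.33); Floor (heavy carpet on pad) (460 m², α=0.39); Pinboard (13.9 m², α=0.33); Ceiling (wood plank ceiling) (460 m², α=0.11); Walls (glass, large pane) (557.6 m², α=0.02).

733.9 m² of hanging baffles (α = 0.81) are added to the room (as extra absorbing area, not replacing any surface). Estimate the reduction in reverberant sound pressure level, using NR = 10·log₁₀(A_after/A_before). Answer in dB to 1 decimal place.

Summing Sᵢαᵢ: 0.548 + 5.544 + 179.400 + 4.587 + 50.600 + 11.152 → A_before = 251.831 sabins.
Treatment contributes 733.9·0.81 = 594.459 sabins.
A_after = 251.831 + 594.459 = 846.290 sabins.
NR = 10·log₁₀(846.290/251.831) = 5.3 dB.

5.3 dB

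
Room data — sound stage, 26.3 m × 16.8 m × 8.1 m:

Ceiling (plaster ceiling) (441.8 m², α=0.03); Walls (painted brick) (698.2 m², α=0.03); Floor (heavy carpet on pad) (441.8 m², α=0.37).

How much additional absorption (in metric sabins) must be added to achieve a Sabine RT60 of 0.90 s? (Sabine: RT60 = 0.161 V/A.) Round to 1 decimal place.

442.6 sabins

Total absorption A₁ = 441.8×0.03 + 698.2×0.03 + 441.8×0.37
  = 13.254 + 20.946 + 163.466 = 197.666 m² sabins.
Target A₂ = 0.161·3578.904/0.90 = 640.226 sabins (V = 3578.904 m³).
Additional absorption ΔA = 640.226 − 197.666 = 442.6 sabins.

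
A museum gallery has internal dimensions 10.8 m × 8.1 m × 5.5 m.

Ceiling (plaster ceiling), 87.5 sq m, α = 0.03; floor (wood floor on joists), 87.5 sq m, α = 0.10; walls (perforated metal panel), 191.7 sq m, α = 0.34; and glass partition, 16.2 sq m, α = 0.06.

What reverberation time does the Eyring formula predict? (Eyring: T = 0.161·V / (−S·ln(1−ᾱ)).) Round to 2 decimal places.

S = Σ Sᵢ = 382.9 sq m.
Σ(Sᵢαᵢ) = 87.5·0.03 + 87.5·0.10 + 191.7·0.34 + 16.2·0.06 = 77.525.
ᾱ = 77.525 / 382.9 = 0.2025.
Eyring denominator: −S ln(1−ᾱ) = 86.640.
V = 10.8 × 8.1 × 5.5 = 481.14 m³.
T = 0.161·V/[−S·ln(1−ᾱ)] = 0.161·481.14/86.640 = 0.89 s.

0.89 seconds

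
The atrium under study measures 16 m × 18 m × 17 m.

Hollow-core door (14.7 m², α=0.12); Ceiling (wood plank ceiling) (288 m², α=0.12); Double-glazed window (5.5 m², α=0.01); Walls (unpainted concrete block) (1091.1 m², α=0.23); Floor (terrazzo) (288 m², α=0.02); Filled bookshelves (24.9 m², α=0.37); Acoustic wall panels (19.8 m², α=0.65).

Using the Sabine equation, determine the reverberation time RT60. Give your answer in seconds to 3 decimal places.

2.501 seconds

Equivalent absorption area: A = 14.7*0.12 + 288*0.12 + 5.5*0.01 + 1091.1*0.23 + 288*0.02 + 24.9*0.37 + 19.8*0.65 = 315.175 m².
Volume V = 16 × 18 × 17 = 4896 m³.
Sabine: RT60 = 0.161 × 4896 / 315.175 = 2.501 s.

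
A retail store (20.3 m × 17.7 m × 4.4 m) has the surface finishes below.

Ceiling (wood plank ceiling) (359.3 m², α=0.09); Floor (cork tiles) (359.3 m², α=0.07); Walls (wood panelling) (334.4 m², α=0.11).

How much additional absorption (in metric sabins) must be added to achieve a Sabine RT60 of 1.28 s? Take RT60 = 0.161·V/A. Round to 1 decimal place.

104.6 sabins

Equivalent absorption area: A₁ = 359.3×0.09 + 359.3×0.07 + 334.4×0.11 = 94.272 m².
V = 1580.964 m³. Required absorption A₂ = 0.161 × 1580.964 / 1.28 = 198.856 sabins.
Additional absorption ΔA = 198.856 − 94.272 = 104.6 sabins.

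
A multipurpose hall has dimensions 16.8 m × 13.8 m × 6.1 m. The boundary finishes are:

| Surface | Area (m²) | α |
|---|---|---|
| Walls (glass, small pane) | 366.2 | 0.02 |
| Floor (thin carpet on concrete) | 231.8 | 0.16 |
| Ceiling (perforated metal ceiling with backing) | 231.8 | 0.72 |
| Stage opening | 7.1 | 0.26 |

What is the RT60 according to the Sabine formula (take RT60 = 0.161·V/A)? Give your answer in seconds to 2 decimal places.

A = Σ Sᵢαᵢ = 366.2*0.02 + 231.8*0.16 + 231.8*0.72 + 7.1*0.26 = 213.154 sabins.
Room volume: 1414.224 m³.
Sabine: RT60 = 0.161 × 1414.224 / 213.154 = 1.07 s.

1.07 seconds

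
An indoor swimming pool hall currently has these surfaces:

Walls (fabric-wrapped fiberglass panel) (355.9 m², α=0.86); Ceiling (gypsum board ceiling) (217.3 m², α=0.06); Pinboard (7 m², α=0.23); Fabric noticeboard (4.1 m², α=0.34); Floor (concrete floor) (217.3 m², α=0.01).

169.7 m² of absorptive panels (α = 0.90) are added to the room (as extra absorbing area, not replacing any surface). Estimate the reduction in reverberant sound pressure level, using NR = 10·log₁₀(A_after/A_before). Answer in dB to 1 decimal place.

Equivalent absorption area: A_before = 355.9·0.86 + 217.3·0.06 + 7·0.23 + 4.1·0.34 + 217.3·0.01 = 324.289 m².
Added absorption = 169.7 × 0.90 = 152.730 sabins.
New total A_after = 477.019 sabins.
NR = 10·log₁₀(477.019/324.289) = 1.7 dB.

1.7 dB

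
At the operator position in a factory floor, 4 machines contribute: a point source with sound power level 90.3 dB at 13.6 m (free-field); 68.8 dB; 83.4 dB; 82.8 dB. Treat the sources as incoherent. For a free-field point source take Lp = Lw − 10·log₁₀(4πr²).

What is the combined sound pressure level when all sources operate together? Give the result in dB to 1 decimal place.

86.2 dB

Source at 13.6 m: Lp = 90.3 − 10·log₁₀(4π·13.6²) = 90.3 − 10·log₁₀(2324.276) = 56.6 dB.
Sum in the linear (power) domain: Σ 10^(Lᵢ/10) = 10^(56.6/10) + 10^(68.8/10) + 10^(83.4/10) + 10^(82.8/10) = 4.174e+08.
Combined level = 10 log₁₀(4.174e+08) = 86.2 dB.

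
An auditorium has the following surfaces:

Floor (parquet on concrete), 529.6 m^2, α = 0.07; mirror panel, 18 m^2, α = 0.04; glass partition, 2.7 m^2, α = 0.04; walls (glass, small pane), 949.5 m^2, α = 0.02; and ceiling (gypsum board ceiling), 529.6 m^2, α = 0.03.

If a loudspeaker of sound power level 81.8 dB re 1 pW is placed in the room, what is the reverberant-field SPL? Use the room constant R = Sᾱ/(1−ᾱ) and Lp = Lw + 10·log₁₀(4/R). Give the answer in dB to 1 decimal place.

69.0 dB

A = 72.778 sabins; S = 2029.4 m^2.
ᾱ = 72.778/2029.4 = 0.0359; R = Sᾱ/(1−ᾱ) = 72.778/(1−0.0359) = 75.488 m^2.
Lp = Lw + 10 log₁₀(4/R) = 81.8 -12.76 = 69.0 dB.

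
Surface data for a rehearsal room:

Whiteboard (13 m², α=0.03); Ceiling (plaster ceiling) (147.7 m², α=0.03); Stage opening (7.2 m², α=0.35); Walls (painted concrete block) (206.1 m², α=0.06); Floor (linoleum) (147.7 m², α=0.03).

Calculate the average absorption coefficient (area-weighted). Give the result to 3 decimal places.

0.046

S = Σ Sᵢ = 13 + 147.7 + 7.2 + 206.1 + 147.7 = 521.7 m².
Σ(Sᵢαᵢ) = 13·0.03 + 147.7·0.03 + 7.2·0.35 + 206.1·0.06 + 147.7·0.03 = 24.138.
ᾱ = A/S = 0.046.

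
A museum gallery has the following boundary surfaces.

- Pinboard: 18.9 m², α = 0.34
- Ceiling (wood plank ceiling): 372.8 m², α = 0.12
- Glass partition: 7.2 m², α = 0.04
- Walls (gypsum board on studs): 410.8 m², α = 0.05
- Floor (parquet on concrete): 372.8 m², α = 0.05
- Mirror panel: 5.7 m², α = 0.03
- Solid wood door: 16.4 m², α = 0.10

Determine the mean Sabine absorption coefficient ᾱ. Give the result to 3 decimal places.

S = Σ Sᵢ = 18.9 + 372.8 + 7.2 + 410.8 + 372.8 + 5.7 + 16.4 = 1204.6 m².
Σ(Sᵢαᵢ) = 18.9·0.34 + 372.8·0.12 + 7.2·0.04 + 410.8·0.05 + 372.8·0.05 + 5.7·0.03 + 16.4·0.10 = 92.441.
ᾱ = 92.441 / 1204.6 = 0.077.

0.077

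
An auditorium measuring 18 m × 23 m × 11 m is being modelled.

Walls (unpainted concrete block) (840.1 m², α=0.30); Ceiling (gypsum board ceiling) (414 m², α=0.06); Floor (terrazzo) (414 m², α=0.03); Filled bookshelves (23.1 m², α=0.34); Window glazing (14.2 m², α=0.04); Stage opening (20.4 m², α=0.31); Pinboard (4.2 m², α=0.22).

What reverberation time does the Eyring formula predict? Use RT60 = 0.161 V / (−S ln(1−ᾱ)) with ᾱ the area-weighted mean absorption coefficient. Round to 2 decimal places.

S = Σ Sᵢ = 1730.0 m².
Σ(Sᵢαᵢ) = 840.1×0.30 + 414×0.06 + 414×0.03 + 23.1×0.34 + 14.2×0.04 + 20.4×0.31 + 4.2×0.22 = 304.960.
Mean coefficient ᾱ = A/S = 0.1763.
Eyring denominator: −S ln(1−ᾱ) = 335.532.
V = 18 × 23 × 11 = 4554 m³.
RT60 = 0.161 × 4554 / 335.532 = 2.19 s.

2.19 s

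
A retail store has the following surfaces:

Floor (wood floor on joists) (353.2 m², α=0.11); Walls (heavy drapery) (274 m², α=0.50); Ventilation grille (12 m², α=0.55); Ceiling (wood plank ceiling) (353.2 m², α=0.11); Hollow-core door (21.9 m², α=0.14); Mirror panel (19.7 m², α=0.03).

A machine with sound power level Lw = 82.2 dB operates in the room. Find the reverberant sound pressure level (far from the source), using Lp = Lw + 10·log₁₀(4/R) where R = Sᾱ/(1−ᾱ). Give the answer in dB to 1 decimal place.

63.6 dB

Σ(Sᵢαᵢ) = 353.2×0.11 + 274×0.50 + 12×0.55 + 353.2×0.11 + 21.9×0.14 + 19.7×0.03 = 224.961; total area S = 1034.0 m².
ᾱ = 224.961/1034.0 = 0.2176; R = Sᾱ/(1−ᾱ) = 224.961/(1−0.2176) = 287.527 m².
Lp = Lw + 10 log₁₀(4/R) = 82.2 -18.57 = 63.6 dB.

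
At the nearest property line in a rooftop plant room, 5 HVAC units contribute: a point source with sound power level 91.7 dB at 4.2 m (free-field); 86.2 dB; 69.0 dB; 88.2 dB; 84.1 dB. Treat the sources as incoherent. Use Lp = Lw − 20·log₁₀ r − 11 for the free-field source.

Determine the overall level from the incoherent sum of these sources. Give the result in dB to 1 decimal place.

91.3 dB

Source at 4.2 m: Lp = 91.7 − 20·log₁₀(4.2) − 11 = 68.2 dB.
Σ 10^(Lᵢ/10) = 1.349e+09.
L_total = 10·log₁₀(1.349e+09) = 91.3 dB.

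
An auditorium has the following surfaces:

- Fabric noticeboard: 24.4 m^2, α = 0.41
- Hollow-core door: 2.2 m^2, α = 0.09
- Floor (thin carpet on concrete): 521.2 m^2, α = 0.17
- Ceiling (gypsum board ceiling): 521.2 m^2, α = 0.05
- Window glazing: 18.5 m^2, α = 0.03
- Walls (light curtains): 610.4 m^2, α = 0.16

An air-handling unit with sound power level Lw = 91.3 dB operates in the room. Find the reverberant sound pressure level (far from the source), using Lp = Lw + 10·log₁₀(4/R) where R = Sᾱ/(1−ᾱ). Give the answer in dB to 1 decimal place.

Σ(Sᵢαᵢ) = 24.4·0.41 + 2.2·0.09 + 521.2·0.17 + 521.2·0.05 + 18.5·0.03 + 610.4·0.16 = 223.085; total area S = 1697.9 m^2.
ᾱ = 0.1314, so room constant R = A/(1−ᾱ) = 256.833 m^2.
Lp = 91.3 + 10·log₁₀(4/256.833) = 91.3 + (-18.08) = 73.2 dB.

73.2 dB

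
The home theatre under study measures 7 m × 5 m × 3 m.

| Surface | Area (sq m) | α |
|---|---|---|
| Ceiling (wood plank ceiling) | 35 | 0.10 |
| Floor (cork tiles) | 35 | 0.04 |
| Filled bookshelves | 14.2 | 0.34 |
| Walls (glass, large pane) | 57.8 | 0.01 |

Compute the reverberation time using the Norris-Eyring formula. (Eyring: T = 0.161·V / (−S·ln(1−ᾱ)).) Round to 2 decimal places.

1.58 s

S = Σ Sᵢ = 142.0 sq m.
Absorption A = 35·0.10 + 35·0.04 + 14.2·0.34 + 57.8·0.01 = 10.306 sabins.
ᾱ = 10.306 / 142.0 = 0.0726.
−S·ln(1−ᾱ) = −142.0 × ln(1 − 0.0726) = 10.703.
V = 7 × 5 × 3 = 105 m³.
RT60 = 0.161 × 105 / 10.703 = 1.58 s.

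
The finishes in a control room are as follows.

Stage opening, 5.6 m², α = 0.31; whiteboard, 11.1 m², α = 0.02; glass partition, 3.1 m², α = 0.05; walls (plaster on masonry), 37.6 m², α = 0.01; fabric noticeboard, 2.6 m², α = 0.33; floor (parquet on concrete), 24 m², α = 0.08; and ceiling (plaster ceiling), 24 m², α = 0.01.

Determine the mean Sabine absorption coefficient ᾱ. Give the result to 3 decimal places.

S = Σ Sᵢ = 5.6 + 11.1 + 3.1 + 37.6 + 2.6 + 24 + 24 = 108.0 m².
Σ(Sᵢαᵢ) = 5.6*0.31 + 11.1*0.02 + 3.1*0.05 + 37.6*0.01 + 2.6*0.33 + 24*0.08 + 24*0.01 = 5.507.
ᾱ = A/S = 0.051.

0.051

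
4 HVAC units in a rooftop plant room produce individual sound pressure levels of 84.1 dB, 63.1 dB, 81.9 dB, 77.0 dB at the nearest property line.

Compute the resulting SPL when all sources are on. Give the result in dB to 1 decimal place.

Converting to relative power and adding: 10^(84.1/10) + 10^(63.1/10) + 10^(81.9/10) + 10^(77.0/10) = 4.641e+08.
Combined level = 10 log₁₀(4.641e+08) = 86.7 dB.

86.7 dB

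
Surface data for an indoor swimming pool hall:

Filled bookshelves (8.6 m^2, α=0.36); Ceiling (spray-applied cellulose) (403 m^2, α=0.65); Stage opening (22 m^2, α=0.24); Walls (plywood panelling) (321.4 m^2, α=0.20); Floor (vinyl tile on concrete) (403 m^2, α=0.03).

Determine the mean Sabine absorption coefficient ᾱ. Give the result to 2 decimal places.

0.30

Total surface area S = 1158.0 m^2.
A = 8.6·0.36 + 403·0.65 + 22·0.24 + 321.4·0.20 + 403·0.03 = 346.696 sabins.
ᾱ = 346.696 / 1158.0 = 0.30.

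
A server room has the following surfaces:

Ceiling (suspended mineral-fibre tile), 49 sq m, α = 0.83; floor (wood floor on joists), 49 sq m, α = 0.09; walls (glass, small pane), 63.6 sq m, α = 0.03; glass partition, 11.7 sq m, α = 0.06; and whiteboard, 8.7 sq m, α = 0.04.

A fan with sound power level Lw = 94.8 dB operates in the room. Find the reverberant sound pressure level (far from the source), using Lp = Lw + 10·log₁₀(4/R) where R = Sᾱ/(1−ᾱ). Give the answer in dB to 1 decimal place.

A = 48.038 sabins; S = 182.0 sq m.
ᾱ = 0.2639, so room constant R = A/(1−ᾱ) = 65.260 sq m.
Lp = Lw + 10 log₁₀(4/R) = 94.8 -12.13 = 82.7 dB.

82.7 dB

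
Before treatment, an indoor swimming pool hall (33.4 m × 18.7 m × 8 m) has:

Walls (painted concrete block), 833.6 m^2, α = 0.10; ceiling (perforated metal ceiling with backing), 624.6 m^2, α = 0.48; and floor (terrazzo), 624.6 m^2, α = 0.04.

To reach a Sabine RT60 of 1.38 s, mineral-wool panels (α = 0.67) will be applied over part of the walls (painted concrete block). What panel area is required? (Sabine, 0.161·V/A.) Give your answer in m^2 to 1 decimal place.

306.6

Equivalent absorption area: A₁ = 833.6·0.10 + 624.6·0.48 + 624.6·0.04 = 408.152 m^2.
Required A₂ = 0.161·4996.64/1.38 = 582.941 sabins.
ΔA needed = 582.941 − 408.152 = 174.789 sabins.
Net gain per m^2: Δα = 0.67 − 0.10 = 0.57.
Panel area = 174.789 / 0.57 = 306.6 m^2.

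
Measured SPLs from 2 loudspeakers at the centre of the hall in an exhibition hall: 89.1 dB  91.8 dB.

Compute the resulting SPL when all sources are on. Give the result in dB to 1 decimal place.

Converting to relative power and adding: 10^(89.1/10) + 10^(91.8/10) = 2.326e+09.
Combined level = 10 log₁₀(2.326e+09) = 93.7 dB.

93.7 dB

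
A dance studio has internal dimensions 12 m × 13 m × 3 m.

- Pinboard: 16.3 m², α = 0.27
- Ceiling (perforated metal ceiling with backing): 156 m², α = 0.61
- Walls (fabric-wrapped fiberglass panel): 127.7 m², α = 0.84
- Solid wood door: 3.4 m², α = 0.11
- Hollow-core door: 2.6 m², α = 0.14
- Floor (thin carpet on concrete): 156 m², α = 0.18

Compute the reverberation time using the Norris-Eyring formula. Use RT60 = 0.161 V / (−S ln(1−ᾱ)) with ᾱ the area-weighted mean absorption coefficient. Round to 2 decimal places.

0.23 s

Total surface area S = 16.3 + 156 + 127.7 + 3.4 + 2.6 + 156 = 462.0 m².
Absorption A = 16.3×0.27 + 156×0.61 + 127.7×0.84 + 3.4×0.11 + 2.6×0.14 + 156×0.18 = 235.647 sabins.
Mean coefficient ᾱ = A/S = 0.5101.
Eyring denominator: −S ln(1−ᾱ) = 329.662.
V = 12 × 13 × 3 = 468 m³.
RT60 = 0.161 × 468 / 329.662 = 0.23 s.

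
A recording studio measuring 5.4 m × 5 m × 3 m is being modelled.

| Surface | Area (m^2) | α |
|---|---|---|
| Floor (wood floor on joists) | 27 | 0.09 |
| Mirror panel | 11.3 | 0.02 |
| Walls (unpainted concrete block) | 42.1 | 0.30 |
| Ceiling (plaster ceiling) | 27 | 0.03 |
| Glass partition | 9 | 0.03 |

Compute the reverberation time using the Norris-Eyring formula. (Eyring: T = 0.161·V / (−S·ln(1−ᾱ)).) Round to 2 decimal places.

0.74 seconds

Total surface area S = 27 + 11.3 + 42.1 + 27 + 9 = 116.4 m^2.
Σ(Sᵢαᵢ) = 27·0.09 + 11.3·0.02 + 42.1·0.30 + 27·0.03 + 9·0.03 = 16.366.
ᾱ = 16.366 / 116.4 = 0.1406.
Eyring denominator: −S ln(1−ᾱ) = 17.637.
V = 5.4 × 5 × 3 = 81 m³.
T = 0.161·V/[−S·ln(1−ᾱ)] = 0.161·81/17.637 = 0.74 s.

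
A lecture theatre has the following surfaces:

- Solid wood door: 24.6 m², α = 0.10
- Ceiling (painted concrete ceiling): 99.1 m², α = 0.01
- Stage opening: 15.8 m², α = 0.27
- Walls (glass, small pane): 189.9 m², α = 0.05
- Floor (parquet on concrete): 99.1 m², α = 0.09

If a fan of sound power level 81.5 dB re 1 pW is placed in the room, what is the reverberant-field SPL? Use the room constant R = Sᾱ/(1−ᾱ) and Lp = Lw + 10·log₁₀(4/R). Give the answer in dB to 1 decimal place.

73.1 dB

Σ(Sᵢαᵢ) = 24.6·0.10 + 99.1·0.01 + 15.8·0.27 + 189.9·0.05 + 99.1·0.09 = 26.131; total area S = 428.5 m².
ᾱ = 0.0610, so room constant R = A/(1−ᾱ) = 27.829 m².
Lp = Lw + 10 log₁₀(4/R) = 81.5 -8.42 = 73.1 dB.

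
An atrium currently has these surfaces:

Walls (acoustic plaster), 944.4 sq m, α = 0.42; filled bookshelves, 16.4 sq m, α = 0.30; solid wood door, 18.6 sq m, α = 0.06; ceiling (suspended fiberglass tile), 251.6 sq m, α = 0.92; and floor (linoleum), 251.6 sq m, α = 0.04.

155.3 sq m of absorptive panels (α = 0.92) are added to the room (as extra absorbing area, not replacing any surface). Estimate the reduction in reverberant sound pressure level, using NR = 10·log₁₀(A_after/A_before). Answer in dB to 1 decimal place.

0.9 dB

A_before = Σ Sᵢαᵢ = 944.4×0.42 + 16.4×0.30 + 18.6×0.06 + 251.6×0.92 + 251.6×0.04 = 644.220 sabins.
Treatment contributes 155.3·0.92 = 142.876 sabins.
New total A_after = 787.096 sabins.
Reduction = 10 log₁₀(A_after/A_before) = 10 log₁₀(1.2218) = 0.9 dB.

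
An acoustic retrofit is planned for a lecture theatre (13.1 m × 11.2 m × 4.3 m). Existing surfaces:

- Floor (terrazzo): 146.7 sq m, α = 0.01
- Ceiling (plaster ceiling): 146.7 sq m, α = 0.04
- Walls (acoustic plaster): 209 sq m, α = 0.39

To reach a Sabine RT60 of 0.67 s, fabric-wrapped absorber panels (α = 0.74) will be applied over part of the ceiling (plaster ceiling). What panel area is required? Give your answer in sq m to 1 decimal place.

89.7

A₁ = Σ Sᵢαᵢ = 146.7×0.01 + 146.7×0.04 + 209×0.39 = 88.845 sabins.
V = 630.896 m³. Target absorption A₂ = 0.161 × 630.896 / 0.67 = 151.603 sabins.
Absorption to add: 151.603 − 88.845 = 62.758 sabins.
Each sq m of panel replacing the ceiling (plaster ceiling) adds (0.74 − 0.04) = 0.70 sabins.
Area = ΔA/Δα = 62.758/0.70 = 89.7 sq m.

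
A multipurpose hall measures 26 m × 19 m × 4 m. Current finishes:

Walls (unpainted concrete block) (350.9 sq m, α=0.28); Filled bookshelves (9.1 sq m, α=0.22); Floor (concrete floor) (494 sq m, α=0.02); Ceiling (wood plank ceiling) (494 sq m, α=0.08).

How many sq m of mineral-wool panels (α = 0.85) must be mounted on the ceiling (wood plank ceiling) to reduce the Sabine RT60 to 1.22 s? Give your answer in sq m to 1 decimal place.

Equivalent absorption area: A₁ = 350.9·0.28 + 9.1·0.22 + 494·0.02 + 494·0.08 = 149.654 sq m.
V = 1976 m³. Target absorption A₂ = 0.161 × 1976 / 1.22 = 260.767 sabins.
ΔA needed = 260.767 − 149.654 = 111.113 sabins.
Each sq m of panel replacing the ceiling (wood plank ceiling) adds (0.85 − 0.08) = 0.77 sabins.
Area = ΔA/Δα = 111.113/0.77 = 144.3 sq m.

144.3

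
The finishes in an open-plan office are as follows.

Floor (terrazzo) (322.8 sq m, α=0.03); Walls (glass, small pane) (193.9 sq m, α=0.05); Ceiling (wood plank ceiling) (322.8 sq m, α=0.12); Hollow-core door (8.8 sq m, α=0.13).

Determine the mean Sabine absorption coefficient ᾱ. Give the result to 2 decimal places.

0.07

S = Σ Sᵢ = 322.8 + 193.9 + 322.8 + 8.8 = 848.3 sq m.
A = 322.8·0.03 + 193.9·0.05 + 322.8·0.12 + 8.8·0.13 = 59.259 sabins.
ᾱ = 59.259 / 848.3 = 0.07.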